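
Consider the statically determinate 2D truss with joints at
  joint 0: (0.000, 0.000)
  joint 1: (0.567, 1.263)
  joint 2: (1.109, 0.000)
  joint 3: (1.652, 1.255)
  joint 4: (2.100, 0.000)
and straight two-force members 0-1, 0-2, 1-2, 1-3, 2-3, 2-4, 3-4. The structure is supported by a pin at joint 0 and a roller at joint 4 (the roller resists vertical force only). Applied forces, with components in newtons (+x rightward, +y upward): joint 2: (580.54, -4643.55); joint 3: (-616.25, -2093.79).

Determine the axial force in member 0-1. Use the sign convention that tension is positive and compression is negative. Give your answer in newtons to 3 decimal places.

N=5 nodes, M=7 members, R=3 reactions → 2N=10, M+R=10
member 0 (0-1): L=1.3844, (cx,cy)=(0.4096,0.9123)
member 1 (0-2): L=1.1090, (cx,cy)=(1.0000,0.0000)
member 2 (1-2): L=1.3744, (cx,cy)=(0.3944,-0.9190)
member 3 (1-3): L=1.0850, (cx,cy)=(1.0000,-0.0074)
member 4 (2-3): L=1.3674, (cx,cy)=(0.3971,0.9178)
member 5 (2-4): L=0.9910, (cx,cy)=(1.0000,0.0000)
member 6 (3-4): L=1.3326, (cx,cy)=(0.3362,-0.9418)
solve A·x = −loads:
  F[0-1] = -3295.3165 N (compression)
  F[0-2] = +1313.8987 N (tension)
  F[1-2] = +3292.6428 N (tension)
  F[1-3] = -2648.1618 N (compression)
  F[2-3] = +1762.6855 N (tension)
  F[2-4] = +1331.8875 N (tension)
  F[3-4] = -3961.6661 N (compression)
  Rx@0 = +35.7100 N
  Ry@0 = +3006.2713 N
  Ry@4 = +3731.0687 N

-3295.316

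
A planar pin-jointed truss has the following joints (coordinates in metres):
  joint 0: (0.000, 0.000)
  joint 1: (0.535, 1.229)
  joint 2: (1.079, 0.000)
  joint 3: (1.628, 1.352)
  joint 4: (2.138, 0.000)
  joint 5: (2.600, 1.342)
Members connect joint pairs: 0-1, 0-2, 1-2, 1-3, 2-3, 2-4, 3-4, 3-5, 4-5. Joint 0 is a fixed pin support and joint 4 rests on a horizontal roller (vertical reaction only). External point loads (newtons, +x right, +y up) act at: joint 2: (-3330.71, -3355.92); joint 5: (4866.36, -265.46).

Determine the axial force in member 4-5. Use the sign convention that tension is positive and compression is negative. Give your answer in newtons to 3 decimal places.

-226.997

N=6 nodes, M=9 members, R=3 reactions → 2N=12, M+R=12
member 0 (0-1): L=1.3404, (cx,cy)=(0.3991,0.9169)
member 1 (0-2): L=1.0790, (cx,cy)=(1.0000,0.0000)
member 2 (1-2): L=1.3440, (cx,cy)=(0.4048,-0.9144)
member 3 (1-3): L=1.0999, (cx,cy)=(0.9937,0.1118)
member 4 (2-3): L=1.4592, (cx,cy)=(0.3762,0.9265)
member 5 (2-4): L=1.0590, (cx,cy)=(1.0000,0.0000)
member 6 (3-4): L=1.4450, (cx,cy)=(0.3529,-0.9356)
member 7 (3-5): L=0.9721, (cx,cy)=(0.9999,-0.0103)
member 8 (4-5): L=1.4193, (cx,cy)=(0.3255,0.9455)
solve A·x = −loads:
  F[0-1] = +1581.0612 N (tension)
  F[0-2] = +904.5927 N (tension)
  F[1-2] = -1436.1305 N (compression)
  F[1-3] = +1219.9940 N (tension)
  F[2-3] = +5039.4170 N (tension)
  F[2-4] = +1758.0386 N (tension)
  F[3-4] = -5190.4396 N (compression)
  F[3-5] = +4940.5120 N (tension)
  F[4-5] = -226.9972 N (compression)
  Rx@0 = -1535.6500 N
  Ry@0 = -1449.6625 N
  Ry@4 = +5071.0425 N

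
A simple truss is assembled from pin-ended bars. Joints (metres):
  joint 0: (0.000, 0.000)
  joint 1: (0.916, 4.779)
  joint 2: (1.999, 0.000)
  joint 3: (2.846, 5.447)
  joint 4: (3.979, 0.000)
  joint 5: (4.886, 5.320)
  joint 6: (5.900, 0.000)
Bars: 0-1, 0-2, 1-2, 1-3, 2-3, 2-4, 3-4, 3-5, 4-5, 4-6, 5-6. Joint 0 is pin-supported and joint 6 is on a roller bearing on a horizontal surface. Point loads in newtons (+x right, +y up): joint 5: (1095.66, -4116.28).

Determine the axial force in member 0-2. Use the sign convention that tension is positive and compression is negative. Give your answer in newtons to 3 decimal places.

1041.894

N=7 nodes, M=11 members, R=3 reactions → 2N=14, M+R=14
member 0 (0-1): L=4.8660, (cx,cy)=(0.1882,0.9821)
member 1 (0-2): L=1.9990, (cx,cy)=(1.0000,0.0000)
member 2 (1-2): L=4.9002, (cx,cy)=(0.2210,-0.9753)
member 3 (1-3): L=2.0423, (cx,cy)=(0.9450,0.3271)
member 4 (2-3): L=5.5125, (cx,cy)=(0.1537,0.9881)
member 5 (2-4): L=1.9800, (cx,cy)=(1.0000,0.0000)
member 6 (3-4): L=5.5636, (cx,cy)=(0.2036,-0.9790)
member 7 (3-5): L=2.0439, (cx,cy)=(0.9981,-0.0621)
member 8 (4-5): L=5.3968, (cx,cy)=(0.1681,0.9858)
member 9 (4-6): L=1.9210, (cx,cy)=(1.0000,0.0000)
member 10 (5-6): L=5.4158, (cx,cy)=(0.1872,-0.9823)
solve A·x = −loads:
  F[0-1] = +285.6152 N (tension)
  F[0-2] = +1041.8943 N (tension)
  F[1-2] = -249.0096 N (compression)
  F[1-3] = +115.1325 N (tension)
  F[2-3] = +245.7704 N (tension)
  F[2-4] = +949.0970 N (tension)
  F[3-4] = -299.7136 N (compression)
  F[3-5] = +208.0003 N (tension)
  F[4-5] = +297.6670 N (tension)
  F[4-6] = +838.0346 N (tension)
  F[5-6] = -4475.9419 N (compression)
  Rx@0 = -1095.6600 N
  Ry@0 = -280.5090 N
  Ry@6 = +4396.7890 N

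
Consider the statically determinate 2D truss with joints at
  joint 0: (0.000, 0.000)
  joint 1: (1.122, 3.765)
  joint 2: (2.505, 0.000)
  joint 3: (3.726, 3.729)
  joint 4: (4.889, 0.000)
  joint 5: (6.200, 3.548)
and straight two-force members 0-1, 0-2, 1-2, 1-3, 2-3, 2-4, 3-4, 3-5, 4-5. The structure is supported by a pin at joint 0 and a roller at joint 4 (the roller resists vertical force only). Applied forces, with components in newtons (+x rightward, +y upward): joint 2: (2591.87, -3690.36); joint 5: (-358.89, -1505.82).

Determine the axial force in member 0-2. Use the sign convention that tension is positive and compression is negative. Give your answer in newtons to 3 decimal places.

2726.533

N=6 nodes, M=9 members, R=3 reactions → 2N=12, M+R=12
member 0 (0-1): L=3.9286, (cx,cy)=(0.2856,0.9584)
member 1 (0-2): L=2.5050, (cx,cy)=(1.0000,0.0000)
member 2 (1-2): L=4.0110, (cx,cy)=(0.3448,-0.9387)
member 3 (1-3): L=2.6042, (cx,cy)=(0.9999,-0.0138)
member 4 (2-3): L=3.9238, (cx,cy)=(0.3112,0.9504)
member 5 (2-4): L=2.3840, (cx,cy)=(1.0000,0.0000)
member 6 (3-4): L=3.9062, (cx,cy)=(0.2977,-0.9546)
member 7 (3-5): L=2.4806, (cx,cy)=(0.9973,-0.0730)
member 8 (4-5): L=3.7825, (cx,cy)=(0.3466,0.9380)
solve A·x = −loads:
  F[0-1] = -1728.1503 N (compression)
  F[0-2] = +2726.5328 N (tension)
  F[1-2] = +1780.6857 N (tension)
  F[1-3] = -1107.6462 N (compression)
  F[2-3] = +2124.3450 N (tension)
  F[2-4] = +87.6027 N (tension)
  F[3-4] = -2145.5618 N (compression)
  F[3-5] = +192.8315 N (tension)
  F[4-5] = -1590.3293 N (compression)
  Rx@0 = -2232.9800 N
  Ry@0 = +1656.1730 N
  Ry@4 = +3540.0070 N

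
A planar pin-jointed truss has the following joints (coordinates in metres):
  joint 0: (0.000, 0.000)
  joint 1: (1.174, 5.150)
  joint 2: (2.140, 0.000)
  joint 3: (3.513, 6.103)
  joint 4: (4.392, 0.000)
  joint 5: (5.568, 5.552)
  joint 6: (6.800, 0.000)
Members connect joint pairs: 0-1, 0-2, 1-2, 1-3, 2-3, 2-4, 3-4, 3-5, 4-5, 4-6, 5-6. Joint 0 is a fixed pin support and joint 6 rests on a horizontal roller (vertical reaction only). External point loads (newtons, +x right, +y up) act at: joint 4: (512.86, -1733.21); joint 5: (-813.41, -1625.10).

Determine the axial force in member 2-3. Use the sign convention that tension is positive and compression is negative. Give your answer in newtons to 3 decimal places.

N=7 nodes, M=11 members, R=3 reactions → 2N=14, M+R=14
member 0 (0-1): L=5.2821, (cx,cy)=(0.2223,0.9750)
member 1 (0-2): L=2.1400, (cx,cy)=(1.0000,0.0000)
member 2 (1-2): L=5.2398, (cx,cy)=(0.1844,-0.9829)
member 3 (1-3): L=2.5257, (cx,cy)=(0.9261,0.3773)
member 4 (2-3): L=6.2555, (cx,cy)=(0.2195,0.9756)
member 5 (2-4): L=2.2520, (cx,cy)=(1.0000,0.0000)
member 6 (3-4): L=6.1660, (cx,cy)=(0.1426,-0.9898)
member 7 (3-5): L=2.1276, (cx,cy)=(0.9659,-0.2590)
member 8 (4-5): L=5.6752, (cx,cy)=(0.2072,0.9783)
member 9 (4-6): L=2.4080, (cx,cy)=(1.0000,0.0000)
member 10 (5-6): L=5.6870, (cx,cy)=(0.2166,-0.9763)
solve A·x = −loads:
  F[0-1] = -1612.6518 N (compression)
  F[0-2] = +57.8769 N (tension)
  F[1-2] = +1348.1226 N (tension)
  F[1-3] = -655.4102 N (compression)
  F[2-3] = -1358.1318 N (compression)
  F[2-4] = +604.5039 N (tension)
  F[3-4] = +1907.3708 N (tension)
  F[3-5] = -1218.5349 N (compression)
  F[4-5] = -158.1121 N (compression)
  F[4-6] = +396.3158 N (tension)
  F[5-6] = -1829.4378 N (compression)
  Rx@0 = +300.5500 N
  Ry@0 = +1572.3155 N
  Ry@6 = +1785.9945 N

-1358.132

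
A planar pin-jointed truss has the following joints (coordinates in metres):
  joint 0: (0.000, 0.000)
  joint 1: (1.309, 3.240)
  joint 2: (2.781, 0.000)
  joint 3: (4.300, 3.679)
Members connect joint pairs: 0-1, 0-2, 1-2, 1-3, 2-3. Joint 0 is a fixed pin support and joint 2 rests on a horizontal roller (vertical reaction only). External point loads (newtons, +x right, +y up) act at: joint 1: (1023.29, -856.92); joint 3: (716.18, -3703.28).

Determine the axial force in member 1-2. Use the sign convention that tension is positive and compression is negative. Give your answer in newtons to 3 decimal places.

-4629.533

N=4 nodes, M=5 members, R=3 reactions → 2N=8, M+R=8
member 0 (0-1): L=3.4944, (cx,cy)=(0.3746,0.9272)
member 1 (0-2): L=2.7810, (cx,cy)=(1.0000,0.0000)
member 2 (1-2): L=3.5587, (cx,cy)=(0.4136,-0.9104)
member 3 (1-3): L=3.0230, (cx,cy)=(0.9894,0.1452)
member 4 (2-3): L=3.9803, (cx,cy)=(0.3816,0.9243)
solve A·x = −loads:
  F[0-1] = +4000.0539 N (tension)
  F[0-2] = +241.0677 N (tension)
  F[1-2] = -4629.5330 N (compression)
  F[1-3] = +2415.6491 N (tension)
  F[2-3] = -4386.0395 N (compression)
  Rx@0 = -1739.4700 N
  Ry@0 = -3708.8033 N
  Ry@2 = +8269.0033 N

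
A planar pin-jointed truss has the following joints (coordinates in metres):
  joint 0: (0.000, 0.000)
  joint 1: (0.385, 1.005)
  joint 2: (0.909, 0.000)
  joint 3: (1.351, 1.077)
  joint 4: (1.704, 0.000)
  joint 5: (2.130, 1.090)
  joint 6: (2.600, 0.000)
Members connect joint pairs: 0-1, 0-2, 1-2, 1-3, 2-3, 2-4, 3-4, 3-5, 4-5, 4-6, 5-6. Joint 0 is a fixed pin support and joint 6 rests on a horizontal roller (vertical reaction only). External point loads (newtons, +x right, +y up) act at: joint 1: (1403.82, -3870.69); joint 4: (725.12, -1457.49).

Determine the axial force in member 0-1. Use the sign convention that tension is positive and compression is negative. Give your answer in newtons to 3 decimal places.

N=7 nodes, M=11 members, R=3 reactions → 2N=14, M+R=14
member 0 (0-1): L=1.0762, (cx,cy)=(0.3577,0.9338)
member 1 (0-2): L=0.9090, (cx,cy)=(1.0000,0.0000)
member 2 (1-2): L=1.1334, (cx,cy)=(0.4623,-0.8867)
member 3 (1-3): L=0.9687, (cx,cy)=(0.9972,0.0743)
member 4 (2-3): L=1.1642, (cx,cy)=(0.3797,0.9251)
member 5 (2-4): L=0.7950, (cx,cy)=(1.0000,0.0000)
member 6 (3-4): L=1.1334, (cx,cy)=(0.3115,-0.9503)
member 7 (3-5): L=0.7791, (cx,cy)=(0.9999,0.0167)
member 8 (4-5): L=1.1703, (cx,cy)=(0.3640,0.9314)
member 9 (4-6): L=0.8960, (cx,cy)=(1.0000,0.0000)
member 10 (5-6): L=1.1870, (cx,cy)=(0.3960,-0.9183)
solve A·x = −loads:
  F[0-1] = -3487.9957 N (compression)
  F[0-2] = +3376.7128 N (tension)
  F[1-2] = -880.5664 N (compression)
  F[1-3] = -2250.7110 N (compression)
  F[2-3] = +844.0049 N (tension)
  F[2-4] = +2649.1623 N (tension)
  F[3-4] = -675.7240 N (compression)
  F[3-5] = -1713.8204 N (compression)
  F[4-5] = +2254.2589 N (tension)
  F[4-6] = +893.0029 N (tension)
  F[5-6] = -2255.3322 N (compression)
  Rx@0 = -2128.9400 N
  Ry@0 = +3257.1732 N
  Ry@6 = +2071.0068 N

-3487.996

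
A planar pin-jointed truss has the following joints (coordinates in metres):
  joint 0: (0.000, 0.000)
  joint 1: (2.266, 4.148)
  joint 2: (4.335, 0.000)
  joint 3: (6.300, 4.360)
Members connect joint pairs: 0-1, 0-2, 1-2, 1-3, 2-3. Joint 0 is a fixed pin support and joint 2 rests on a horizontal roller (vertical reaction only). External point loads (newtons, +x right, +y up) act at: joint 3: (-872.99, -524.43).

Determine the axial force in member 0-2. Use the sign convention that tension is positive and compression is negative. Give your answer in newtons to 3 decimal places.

N=4 nodes, M=5 members, R=3 reactions → 2N=8, M+R=8
member 0 (0-1): L=4.7266, (cx,cy)=(0.4794,0.8776)
member 1 (0-2): L=4.3350, (cx,cy)=(1.0000,0.0000)
member 2 (1-2): L=4.6354, (cx,cy)=(0.4464,-0.8949)
member 3 (1-3): L=4.0396, (cx,cy)=(0.9986,0.0525)
member 4 (2-3): L=4.7823, (cx,cy)=(0.4109,0.9117)
solve A·x = −loads:
  F[0-1] = -729.6215 N (compression)
  F[0-2] = -523.1983 N (compression)
  F[1-2] = +677.2449 N (tension)
  F[1-3] = -652.9801 N (compression)
  F[2-3] = -537.6420 N (compression)
  Rx@0 = +872.9900 N
  Ry@0 = +640.3071 N
  Ry@2 = -115.8771 N

-523.198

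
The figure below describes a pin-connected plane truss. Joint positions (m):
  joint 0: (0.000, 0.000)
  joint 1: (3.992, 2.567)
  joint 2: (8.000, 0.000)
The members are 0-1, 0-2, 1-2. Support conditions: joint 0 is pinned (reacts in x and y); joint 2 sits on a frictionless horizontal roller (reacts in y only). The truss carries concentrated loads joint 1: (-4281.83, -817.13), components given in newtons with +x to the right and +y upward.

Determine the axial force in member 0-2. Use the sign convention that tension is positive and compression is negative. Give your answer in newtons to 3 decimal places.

-1508.557

N=3 nodes, M=3 members, R=3 reactions → 2N=6, M+R=6
member 0 (0-1): L=4.7461, (cx,cy)=(0.8411,0.5409)
member 1 (0-2): L=8.0000, (cx,cy)=(1.0000,0.0000)
member 2 (1-2): L=4.7596, (cx,cy)=(0.8421,-0.5393)
solve A·x = −loads:
  F[0-1] = -3297.1580 N (compression)
  F[0-2] = -1508.5574 N (compression)
  F[1-2] = +1791.4401 N (tension)
  Rx@0 = +4281.8300 N
  Ry@0 = +1783.3143 N
  Ry@2 = -966.1843 N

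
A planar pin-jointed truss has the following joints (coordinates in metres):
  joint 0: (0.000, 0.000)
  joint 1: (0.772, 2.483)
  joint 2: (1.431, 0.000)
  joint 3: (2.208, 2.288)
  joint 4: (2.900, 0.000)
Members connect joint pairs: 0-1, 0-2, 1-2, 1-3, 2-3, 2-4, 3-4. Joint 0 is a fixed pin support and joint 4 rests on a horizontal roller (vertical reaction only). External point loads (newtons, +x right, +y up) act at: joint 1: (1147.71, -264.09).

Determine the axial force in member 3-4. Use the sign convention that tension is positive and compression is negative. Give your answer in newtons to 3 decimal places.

-1100.087

N=5 nodes, M=7 members, R=3 reactions → 2N=10, M+R=10
member 0 (0-1): L=2.6002, (cx,cy)=(0.2969,0.9549)
member 1 (0-2): L=1.4310, (cx,cy)=(1.0000,0.0000)
member 2 (1-2): L=2.5690, (cx,cy)=(0.2565,-0.9665)
member 3 (1-3): L=1.4492, (cx,cy)=(0.9909,-0.1346)
member 4 (2-3): L=2.4163, (cx,cy)=(0.3216,0.9469)
member 5 (2-4): L=1.4690, (cx,cy)=(1.0000,0.0000)
member 6 (3-4): L=2.3904, (cx,cy)=(0.2895,-0.9572)
solve A·x = −loads:
  F[0-1] = +826.1404 N (tension)
  F[0-2] = +902.4329 N (tension)
  F[1-2] = -998.6384 N (compression)
  F[1-3] = -652.1898 N (compression)
  F[2-3] = +1019.3614 N (tension)
  F[2-4] = +318.4712 N (tension)
  F[3-4] = -1100.0865 N (compression)
  Rx@0 = -1147.7100 N
  Ry@0 = -788.8898 N
  Ry@4 = +1052.9798 N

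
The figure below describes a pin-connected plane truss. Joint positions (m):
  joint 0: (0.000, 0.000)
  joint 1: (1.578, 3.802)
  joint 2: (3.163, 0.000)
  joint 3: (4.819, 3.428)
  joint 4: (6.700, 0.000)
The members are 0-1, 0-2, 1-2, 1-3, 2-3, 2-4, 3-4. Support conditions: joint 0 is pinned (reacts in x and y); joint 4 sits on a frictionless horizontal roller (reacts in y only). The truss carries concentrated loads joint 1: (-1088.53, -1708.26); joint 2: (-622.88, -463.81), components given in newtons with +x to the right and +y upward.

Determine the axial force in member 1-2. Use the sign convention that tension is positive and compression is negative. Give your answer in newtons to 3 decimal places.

499.046

N=5 nodes, M=7 members, R=3 reactions → 2N=10, M+R=10
member 0 (0-1): L=4.1165, (cx,cy)=(0.3833,0.9236)
member 1 (0-2): L=3.1630, (cx,cy)=(1.0000,0.0000)
member 2 (1-2): L=4.1192, (cx,cy)=(0.3848,-0.9230)
member 3 (1-3): L=3.2625, (cx,cy)=(0.9934,-0.1146)
member 4 (2-3): L=3.8070, (cx,cy)=(0.4350,0.9004)
member 5 (2-4): L=3.5370, (cx,cy)=(1.0000,0.0000)
member 6 (3-4): L=3.9102, (cx,cy)=(0.4811,-0.8767)
solve A·x = −loads:
  F[0-1] = -2347.8327 N (compression)
  F[0-2] = -811.3952 N (compression)
  F[1-2] = +499.0461 N (tension)
  F[1-3] = -3.5350 N (compression)
  F[2-3] = +3.5404 N (tension)
  F[2-4] = +1.9716 N (tension)
  F[3-4] = -4.0986 N (compression)
  Rx@0 = +1711.4100 N
  Ry@0 = +2168.4768 N
  Ry@4 = +3.5932 N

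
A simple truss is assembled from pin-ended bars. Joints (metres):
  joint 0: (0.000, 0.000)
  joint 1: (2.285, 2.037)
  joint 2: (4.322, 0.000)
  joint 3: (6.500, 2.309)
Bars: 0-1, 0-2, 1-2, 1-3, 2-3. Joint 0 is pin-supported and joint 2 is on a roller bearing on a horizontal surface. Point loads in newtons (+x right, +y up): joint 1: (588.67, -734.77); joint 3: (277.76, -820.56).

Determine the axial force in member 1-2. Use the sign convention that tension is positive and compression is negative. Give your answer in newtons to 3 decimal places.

N=4 nodes, M=5 members, R=3 reactions → 2N=8, M+R=8
member 0 (0-1): L=3.0611, (cx,cy)=(0.7465,0.6654)
member 1 (0-2): L=4.3220, (cx,cy)=(1.0000,0.0000)
member 2 (1-2): L=2.8808, (cx,cy)=(0.7071,-0.7071)
member 3 (1-3): L=4.2238, (cx,cy)=(0.9979,0.0644)
member 4 (2-3): L=3.1741, (cx,cy)=(0.6862,0.7274)
solve A·x = −loads:
  F[0-1] = +740.9268 N (tension)
  F[0-2] = +313.3628 N (tension)
  F[1-2] = -1634.1797 N (compression)
  F[1-3] = +1122.2662 N (tension)
  F[2-3] = -1227.3586 N (compression)
  Rx@0 = -866.4300 N
  Ry@0 = -493.0407 N
  Ry@2 = +2048.3707 N

-1634.180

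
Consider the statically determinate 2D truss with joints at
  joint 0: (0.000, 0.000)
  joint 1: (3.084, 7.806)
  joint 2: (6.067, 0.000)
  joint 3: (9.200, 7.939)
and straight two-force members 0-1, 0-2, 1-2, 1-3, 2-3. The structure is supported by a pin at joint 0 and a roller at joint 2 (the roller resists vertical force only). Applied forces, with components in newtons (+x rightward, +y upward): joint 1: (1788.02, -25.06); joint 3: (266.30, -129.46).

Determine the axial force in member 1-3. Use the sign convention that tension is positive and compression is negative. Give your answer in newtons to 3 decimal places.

320.212

N=4 nodes, M=5 members, R=3 reactions → 2N=8, M+R=8
member 0 (0-1): L=8.3931, (cx,cy)=(0.3674,0.9300)
member 1 (0-2): L=6.0670, (cx,cy)=(1.0000,0.0000)
member 2 (1-2): L=8.3565, (cx,cy)=(0.3570,-0.9341)
member 3 (1-3): L=6.1174, (cx,cy)=(0.9998,0.0217)
member 4 (2-3): L=8.5348, (cx,cy)=(0.3671,0.9302)
solve A·x = −loads:
  F[0-1] = +2906.8721 N (tension)
  F[0-2] = +986.2096 N (tension)
  F[1-2] = -2913.5764 N (compression)
  F[1-3] = +320.2124 N (tension)
  F[2-3] = -146.6604 N (compression)
  Rx@0 = -2054.3200 N
  Ry@0 = -2703.5246 N
  Ry@2 = +2858.0446 N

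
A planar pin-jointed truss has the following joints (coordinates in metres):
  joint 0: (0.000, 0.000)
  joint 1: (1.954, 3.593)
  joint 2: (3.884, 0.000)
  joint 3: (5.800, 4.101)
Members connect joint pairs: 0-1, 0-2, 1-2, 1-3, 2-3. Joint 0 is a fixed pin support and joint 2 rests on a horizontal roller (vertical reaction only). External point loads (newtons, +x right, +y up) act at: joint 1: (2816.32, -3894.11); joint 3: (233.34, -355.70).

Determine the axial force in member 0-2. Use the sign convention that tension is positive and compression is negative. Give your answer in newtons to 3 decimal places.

N=4 nodes, M=5 members, R=3 reactions → 2N=8, M+R=8
member 0 (0-1): L=4.0900, (cx,cy)=(0.4778,0.8785)
member 1 (0-2): L=3.8840, (cx,cy)=(1.0000,0.0000)
member 2 (1-2): L=4.0785, (cx,cy)=(0.4732,-0.8810)
member 3 (1-3): L=3.8794, (cx,cy)=(0.9914,0.1309)
member 4 (2-3): L=4.5265, (cx,cy)=(0.4233,0.9060)
solve A·x = −loads:
  F[0-1] = +1243.1921 N (tension)
  F[0-2] = +2455.7183 N (tension)
  F[1-2] = -5596.2295 N (compression)
  F[1-3] = +429.4989 N (tension)
  F[2-3] = -454.6837 N (compression)
  Rx@0 = -3049.6600 N
  Ry@0 = -1092.1354 N
  Ry@2 = +5341.9454 N

2455.718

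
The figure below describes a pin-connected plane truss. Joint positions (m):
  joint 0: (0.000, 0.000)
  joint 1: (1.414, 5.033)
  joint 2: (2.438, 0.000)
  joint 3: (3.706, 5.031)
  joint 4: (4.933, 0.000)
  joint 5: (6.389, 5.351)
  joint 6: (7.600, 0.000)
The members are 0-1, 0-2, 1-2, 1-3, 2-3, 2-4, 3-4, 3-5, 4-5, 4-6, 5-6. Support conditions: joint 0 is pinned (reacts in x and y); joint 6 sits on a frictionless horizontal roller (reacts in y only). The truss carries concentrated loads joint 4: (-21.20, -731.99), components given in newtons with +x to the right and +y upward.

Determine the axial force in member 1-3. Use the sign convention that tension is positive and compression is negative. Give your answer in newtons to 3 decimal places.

N=7 nodes, M=11 members, R=3 reactions → 2N=14, M+R=14
member 0 (0-1): L=5.2279, (cx,cy)=(0.2705,0.9627)
member 1 (0-2): L=2.4380, (cx,cy)=(1.0000,0.0000)
member 2 (1-2): L=5.1361, (cx,cy)=(0.1994,-0.9799)
member 3 (1-3): L=2.2920, (cx,cy)=(1.0000,-0.0009)
member 4 (2-3): L=5.1883, (cx,cy)=(0.2444,0.9697)
member 5 (2-4): L=2.4950, (cx,cy)=(1.0000,0.0000)
member 6 (3-4): L=5.1785, (cx,cy)=(0.2369,-0.9715)
member 7 (3-5): L=2.7020, (cx,cy)=(0.9930,0.1184)
member 8 (4-5): L=5.5456, (cx,cy)=(0.2626,0.9649)
member 9 (4-6): L=2.6670, (cx,cy)=(1.0000,0.0000)
member 10 (5-6): L=5.4863, (cx,cy)=(0.2207,-0.9753)
solve A·x = −loads:
  F[0-1] = -266.8157 N (compression)
  F[0-2] = +50.9667 N (tension)
  F[1-2] = +262.2442 N (tension)
  F[1-3] = -124.4511 N (compression)
  F[2-3] = -265.0157 N (compression)
  F[2-4] = +168.0194 N (tension)
  F[3-4] = +234.3533 N (tension)
  F[3-5] = -246.4824 N (compression)
  F[4-5] = +522.6459 N (tension)
  F[4-6] = +107.5256 N (tension)
  F[5-6] = -487.1346 N (compression)
  Rx@0 = +21.2000 N
  Ry@0 = +256.8707 N
  Ry@6 = +475.1193 N

-124.451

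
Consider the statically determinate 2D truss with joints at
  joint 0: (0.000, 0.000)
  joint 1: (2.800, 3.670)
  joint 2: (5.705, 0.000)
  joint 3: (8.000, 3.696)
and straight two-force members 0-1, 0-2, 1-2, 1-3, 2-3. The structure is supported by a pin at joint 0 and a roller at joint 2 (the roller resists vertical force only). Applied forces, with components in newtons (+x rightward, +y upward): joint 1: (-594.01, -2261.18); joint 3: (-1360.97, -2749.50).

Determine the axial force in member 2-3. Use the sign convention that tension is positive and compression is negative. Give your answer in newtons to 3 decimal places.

N=4 nodes, M=5 members, R=3 reactions → 2N=8, M+R=8
member 0 (0-1): L=4.6162, (cx,cy)=(0.6066,0.7950)
member 1 (0-2): L=5.7050, (cx,cy)=(1.0000,0.0000)
member 2 (1-2): L=4.6806, (cx,cy)=(0.6206,-0.7841)
member 3 (1-3): L=5.2001, (cx,cy)=(1.0000,0.0050)
member 4 (2-3): L=4.3506, (cx,cy)=(0.5275,0.8495)
solve A·x = −loads:
  F[0-1] = -1646.6788 N (compression)
  F[0-2] = -956.1619 N (compression)
  F[1-2] = -1211.9514 N (compression)
  F[1-3] = +347.3917 N (tension)
  F[2-3] = -3238.4857 N (compression)
  Rx@0 = +1954.9800 N
  Ry@0 = +1309.1652 N
  Ry@2 = +3701.5148 N

-3238.486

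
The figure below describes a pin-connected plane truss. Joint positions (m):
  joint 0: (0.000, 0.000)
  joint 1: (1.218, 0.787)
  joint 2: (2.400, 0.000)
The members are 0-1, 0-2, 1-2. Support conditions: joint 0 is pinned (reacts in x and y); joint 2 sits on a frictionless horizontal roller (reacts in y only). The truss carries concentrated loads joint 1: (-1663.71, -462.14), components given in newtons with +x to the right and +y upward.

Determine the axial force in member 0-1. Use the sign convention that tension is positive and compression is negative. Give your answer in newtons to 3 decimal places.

-1424.638

N=3 nodes, M=3 members, R=3 reactions → 2N=6, M+R=6
member 0 (0-1): L=1.4501, (cx,cy)=(0.8399,0.5427)
member 1 (0-2): L=2.4000, (cx,cy)=(1.0000,0.0000)
member 2 (1-2): L=1.4200, (cx,cy)=(0.8324,-0.5542)
solve A·x = −loads:
  F[0-1] = -1424.6378 N (compression)
  F[0-2] = -467.1261 N (compression)
  F[1-2] = +561.1966 N (tension)
  Rx@0 = +1663.7100 N
  Ry@0 = +773.1622 N
  Ry@2 = -311.0222 N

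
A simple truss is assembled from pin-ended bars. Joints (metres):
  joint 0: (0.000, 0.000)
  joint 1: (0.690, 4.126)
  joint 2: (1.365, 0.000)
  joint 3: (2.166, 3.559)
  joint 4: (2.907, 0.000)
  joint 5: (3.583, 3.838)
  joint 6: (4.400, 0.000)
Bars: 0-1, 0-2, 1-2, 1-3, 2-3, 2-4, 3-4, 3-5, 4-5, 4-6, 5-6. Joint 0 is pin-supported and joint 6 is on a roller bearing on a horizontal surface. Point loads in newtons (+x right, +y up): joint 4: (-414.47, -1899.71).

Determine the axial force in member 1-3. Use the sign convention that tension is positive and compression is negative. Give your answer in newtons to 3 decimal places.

N=7 nodes, M=11 members, R=3 reactions → 2N=14, M+R=14
member 0 (0-1): L=4.1833, (cx,cy)=(0.1649,0.9863)
member 1 (0-2): L=1.3650, (cx,cy)=(1.0000,0.0000)
member 2 (1-2): L=4.1808, (cx,cy)=(0.1615,-0.9869)
member 3 (1-3): L=1.5812, (cx,cy)=(0.9335,-0.3586)
member 4 (2-3): L=3.6480, (cx,cy)=(0.2196,0.9756)
member 5 (2-4): L=1.5420, (cx,cy)=(1.0000,0.0000)
member 6 (3-4): L=3.6353, (cx,cy)=(0.2038,-0.9790)
member 7 (3-5): L=1.4442, (cx,cy)=(0.9812,0.1932)
member 8 (4-5): L=3.8971, (cx,cy)=(0.1735,0.9848)
member 9 (4-6): L=1.4930, (cx,cy)=(1.0000,0.0000)
member 10 (5-6): L=3.9240, (cx,cy)=(0.2082,-0.9781)
solve A·x = −loads:
  F[0-1] = -653.5577 N (compression)
  F[0-2] = -306.6711 N (compression)
  F[1-2] = +741.7518 N (tension)
  F[1-3] = -243.7675 N (compression)
  F[2-3] = -750.3313 N (compression)
  F[2-4] = -22.1640 N (compression)
  F[3-4] = +556.7081 N (tension)
  F[3-5] = -515.4924 N (compression)
  F[4-5] = +1375.5424 N (tension)
  F[4-6] = +267.1756 N (tension)
  F[5-6] = -1283.2258 N (compression)
  Rx@0 = +414.4700 N
  Ry@0 = +644.6061 N
  Ry@6 = +1255.1039 N

-243.767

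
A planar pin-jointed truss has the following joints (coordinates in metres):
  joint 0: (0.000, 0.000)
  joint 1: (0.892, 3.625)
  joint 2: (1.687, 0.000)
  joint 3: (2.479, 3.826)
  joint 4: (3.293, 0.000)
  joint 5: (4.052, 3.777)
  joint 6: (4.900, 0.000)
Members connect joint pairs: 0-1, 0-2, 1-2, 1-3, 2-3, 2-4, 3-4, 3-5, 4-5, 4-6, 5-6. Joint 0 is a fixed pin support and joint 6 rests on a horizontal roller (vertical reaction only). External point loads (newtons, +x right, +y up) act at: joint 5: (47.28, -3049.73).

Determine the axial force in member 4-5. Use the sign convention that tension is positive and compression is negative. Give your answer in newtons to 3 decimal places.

-514.695

N=7 nodes, M=11 members, R=3 reactions → 2N=14, M+R=14
member 0 (0-1): L=3.7331, (cx,cy)=(0.2389,0.9710)
member 1 (0-2): L=1.6870, (cx,cy)=(1.0000,0.0000)
member 2 (1-2): L=3.7112, (cx,cy)=(0.2142,-0.9768)
member 3 (1-3): L=1.5997, (cx,cy)=(0.9921,0.1257)
member 4 (2-3): L=3.9071, (cx,cy)=(0.2027,0.9792)
member 5 (2-4): L=1.6060, (cx,cy)=(1.0000,0.0000)
member 6 (3-4): L=3.9116, (cx,cy)=(0.2081,-0.9781)
member 7 (3-5): L=1.5738, (cx,cy)=(0.9995,-0.0311)
member 8 (4-5): L=3.8525, (cx,cy)=(0.1970,0.9804)
member 9 (4-6): L=1.6070, (cx,cy)=(1.0000,0.0000)
member 10 (5-6): L=3.8710, (cx,cy)=(0.2191,-0.9757)
solve A·x = −loads:
  F[0-1] = -506.0027 N (compression)
  F[0-2] = +168.1850 N (tension)
  F[1-2] = +474.1752 N (tension)
  F[1-3] = -224.2597 N (compression)
  F[2-3] = -472.9870 N (compression)
  F[2-4] = +365.6402 N (tension)
  F[3-4] = +515.9012 N (tension)
  F[3-5] = -425.9244 N (compression)
  F[4-5] = -514.6949 N (compression)
  F[4-6] = +574.4003 N (tension)
  F[5-6] = -2622.0727 N (compression)
  Rx@0 = -47.2800 N
  Ry@0 = +491.3458 N
  Ry@6 = +2558.3842 N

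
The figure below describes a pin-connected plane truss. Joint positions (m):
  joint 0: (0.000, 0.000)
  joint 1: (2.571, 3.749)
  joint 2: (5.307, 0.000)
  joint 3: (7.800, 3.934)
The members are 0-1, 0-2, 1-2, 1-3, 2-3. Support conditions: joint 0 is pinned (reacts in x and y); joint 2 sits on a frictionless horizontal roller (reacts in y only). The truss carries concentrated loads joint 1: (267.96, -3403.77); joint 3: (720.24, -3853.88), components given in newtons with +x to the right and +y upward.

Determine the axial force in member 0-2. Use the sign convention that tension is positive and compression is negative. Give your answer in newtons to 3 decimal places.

N=4 nodes, M=5 members, R=3 reactions → 2N=8, M+R=8
member 0 (0-1): L=4.5459, (cx,cy)=(0.5656,0.8247)
member 1 (0-2): L=5.3070, (cx,cy)=(1.0000,0.0000)
member 2 (1-2): L=4.6412, (cx,cy)=(0.5895,-0.8078)
member 3 (1-3): L=5.2323, (cx,cy)=(0.9994,0.0354)
member 4 (2-3): L=4.6574, (cx,cy)=(0.5353,0.8447)
solve A·x = −loads:
  F[0-1] = +944.3229 N (tension)
  F[0-2] = +454.1223 N (tension)
  F[1-2] = -5036.2389 N (compression)
  F[1-3] = +3237.0210 N (tension)
  F[2-3] = -4698.0495 N (compression)
  Rx@0 = -988.2000 N
  Ry@0 = -778.7854 N
  Ry@2 = +8036.4354 N

454.122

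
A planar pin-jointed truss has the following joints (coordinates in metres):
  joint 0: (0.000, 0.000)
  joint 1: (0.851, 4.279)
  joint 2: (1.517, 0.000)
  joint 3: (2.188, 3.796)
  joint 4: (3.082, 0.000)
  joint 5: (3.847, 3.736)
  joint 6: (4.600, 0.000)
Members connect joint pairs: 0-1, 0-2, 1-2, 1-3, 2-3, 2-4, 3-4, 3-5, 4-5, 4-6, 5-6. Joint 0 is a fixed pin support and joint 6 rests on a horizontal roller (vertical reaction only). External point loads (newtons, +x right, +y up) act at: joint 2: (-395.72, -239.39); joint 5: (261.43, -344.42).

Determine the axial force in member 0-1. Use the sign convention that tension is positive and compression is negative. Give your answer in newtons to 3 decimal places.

N=7 nodes, M=11 members, R=3 reactions → 2N=14, M+R=14
member 0 (0-1): L=4.3628, (cx,cy)=(0.1951,0.9808)
member 1 (0-2): L=1.5170, (cx,cy)=(1.0000,0.0000)
member 2 (1-2): L=4.3305, (cx,cy)=(0.1538,-0.9881)
member 3 (1-3): L=1.4216, (cx,cy)=(0.9405,-0.3398)
member 4 (2-3): L=3.8548, (cx,cy)=(0.1741,0.9847)
member 5 (2-4): L=1.5650, (cx,cy)=(1.0000,0.0000)
member 6 (3-4): L=3.8999, (cx,cy)=(0.2292,-0.9734)
member 7 (3-5): L=1.6601, (cx,cy)=(0.9993,-0.0361)
member 8 (4-5): L=3.8135, (cx,cy)=(0.2006,0.9797)
member 9 (4-6): L=1.5180, (cx,cy)=(1.0000,0.0000)
member 10 (5-6): L=3.8111, (cx,cy)=(0.1976,-0.9803)
solve A·x = −loads:
  F[0-1] = -4.5848 N (compression)
  F[0-2] = -133.3957 N (compression)
  F[1-2] = +5.1685 N (tension)
  F[1-3] = -1.7960 N (compression)
  F[2-3] = +237.9150 N (tension)
  F[2-4] = +221.7061 N (tension)
  F[3-4] = -244.8813 N (compression)
  F[3-5] = +95.9230 N (tension)
  F[4-5] = +243.3059 N (tension)
  F[4-6] = +116.7620 N (tension)
  F[5-6] = -590.9629 N (compression)
  Rx@0 = +134.2900 N
  Ry@0 = +4.4968 N
  Ry@6 = +579.3132 N

-4.585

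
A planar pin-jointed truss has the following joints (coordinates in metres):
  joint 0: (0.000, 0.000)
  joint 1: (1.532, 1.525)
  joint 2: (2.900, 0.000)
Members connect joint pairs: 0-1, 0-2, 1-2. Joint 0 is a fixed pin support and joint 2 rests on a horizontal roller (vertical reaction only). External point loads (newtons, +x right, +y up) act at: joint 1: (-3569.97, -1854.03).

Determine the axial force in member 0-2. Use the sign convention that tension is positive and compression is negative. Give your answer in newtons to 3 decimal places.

-805.436

N=3 nodes, M=3 members, R=3 reactions → 2N=6, M+R=6
member 0 (0-1): L=2.1616, (cx,cy)=(0.7087,0.7055)
member 1 (0-2): L=2.9000, (cx,cy)=(1.0000,0.0000)
member 2 (1-2): L=2.0487, (cx,cy)=(0.6678,-0.7444)
solve A·x = −loads:
  F[0-1] = -3900.7200 N (compression)
  F[0-2] = -805.4358 N (compression)
  F[1-2] = +1206.1931 N (tension)
  Rx@0 = +3569.9700 N
  Ry@0 = +2751.9025 N
  Ry@2 = -897.8725 N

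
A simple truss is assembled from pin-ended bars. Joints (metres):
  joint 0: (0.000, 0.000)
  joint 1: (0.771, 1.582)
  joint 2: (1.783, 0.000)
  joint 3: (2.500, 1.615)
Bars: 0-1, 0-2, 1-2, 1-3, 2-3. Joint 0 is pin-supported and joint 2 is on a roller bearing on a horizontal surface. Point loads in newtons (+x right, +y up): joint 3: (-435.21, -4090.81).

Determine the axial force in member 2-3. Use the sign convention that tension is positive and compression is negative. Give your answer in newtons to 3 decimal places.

-4504.930

N=4 nodes, M=5 members, R=3 reactions → 2N=8, M+R=8
member 0 (0-1): L=1.7599, (cx,cy)=(0.4381,0.8989)
member 1 (0-2): L=1.7830, (cx,cy)=(1.0000,0.0000)
member 2 (1-2): L=1.8780, (cx,cy)=(0.5389,-0.8424)
member 3 (1-3): L=1.7293, (cx,cy)=(0.9998,0.0191)
member 4 (2-3): L=1.7670, (cx,cy)=(0.4058,0.9140)
solve A·x = −loads:
  F[0-1] = +1391.4809 N (tension)
  F[0-2] = -1044.8163 N (compression)
  F[1-2] = -1453.3181 N (compression)
  F[1-3] = +1393.0129 N (tension)
  F[2-3] = -4504.9298 N (compression)
  Rx@0 = +435.2100 N
  Ry@0 = -1250.8394 N
  Ry@2 = +5341.6494 N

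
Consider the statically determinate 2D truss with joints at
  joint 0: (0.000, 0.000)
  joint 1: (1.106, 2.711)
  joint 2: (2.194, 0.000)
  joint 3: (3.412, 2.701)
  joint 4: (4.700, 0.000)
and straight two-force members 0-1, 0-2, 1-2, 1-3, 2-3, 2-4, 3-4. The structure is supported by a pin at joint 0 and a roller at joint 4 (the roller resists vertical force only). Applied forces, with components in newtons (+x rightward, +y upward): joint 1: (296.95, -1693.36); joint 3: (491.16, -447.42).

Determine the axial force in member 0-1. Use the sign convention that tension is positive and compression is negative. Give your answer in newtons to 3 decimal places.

N=5 nodes, M=7 members, R=3 reactions → 2N=10, M+R=10
member 0 (0-1): L=2.9279, (cx,cy)=(0.3777,0.9259)
member 1 (0-2): L=2.1940, (cx,cy)=(1.0000,0.0000)
member 2 (1-2): L=2.9212, (cx,cy)=(0.3725,-0.9281)
member 3 (1-3): L=2.3060, (cx,cy)=(1.0000,-0.0043)
member 4 (2-3): L=2.9629, (cx,cy)=(0.4111,0.9116)
member 5 (2-4): L=2.5060, (cx,cy)=(1.0000,0.0000)
member 6 (3-4): L=2.9924, (cx,cy)=(0.4304,-0.9026)
solve A·x = −loads:
  F[0-1] = -1041.0812 N (compression)
  F[0-2] = +1181.3697 N (tension)
  F[1-2] = -784.0999 N (compression)
  F[1-3] = -398.1732 N (compression)
  F[2-3] = +798.2508 N (tension)
  F[2-4] = +561.1843 N (tension)
  F[3-4] = -1303.7868 N (compression)
  Rx@0 = -788.1100 N
  Ry@0 = +963.9486 N
  Ry@4 = +1176.8314 N

-1041.081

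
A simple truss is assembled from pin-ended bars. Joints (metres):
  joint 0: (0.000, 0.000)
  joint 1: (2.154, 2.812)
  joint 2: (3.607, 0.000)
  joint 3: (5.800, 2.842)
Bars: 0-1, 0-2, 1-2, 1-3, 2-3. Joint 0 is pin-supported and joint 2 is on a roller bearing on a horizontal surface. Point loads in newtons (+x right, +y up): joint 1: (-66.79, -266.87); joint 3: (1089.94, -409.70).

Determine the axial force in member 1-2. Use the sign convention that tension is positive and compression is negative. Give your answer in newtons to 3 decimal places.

-1354.695

N=4 nodes, M=5 members, R=3 reactions → 2N=8, M+R=8
member 0 (0-1): L=3.5422, (cx,cy)=(0.6081,0.7939)
member 1 (0-2): L=3.6070, (cx,cy)=(1.0000,0.0000)
member 2 (1-2): L=3.1652, (cx,cy)=(0.4591,-0.8884)
member 3 (1-3): L=3.6461, (cx,cy)=(1.0000,0.0082)
member 4 (2-3): L=3.5897, (cx,cy)=(0.6109,0.7917)
solve A·x = −loads:
  F[0-1] = +1194.5378 N (tension)
  F[0-2] = +296.7521 N (tension)
  F[1-2] = -1354.6954 N (compression)
  F[1-3] = +1415.1132 N (tension)
  F[2-3] = -532.1999 N (compression)
  Rx@0 = -1023.1500 N
  Ry@0 = -948.2966 N
  Ry@2 = +1624.8666 N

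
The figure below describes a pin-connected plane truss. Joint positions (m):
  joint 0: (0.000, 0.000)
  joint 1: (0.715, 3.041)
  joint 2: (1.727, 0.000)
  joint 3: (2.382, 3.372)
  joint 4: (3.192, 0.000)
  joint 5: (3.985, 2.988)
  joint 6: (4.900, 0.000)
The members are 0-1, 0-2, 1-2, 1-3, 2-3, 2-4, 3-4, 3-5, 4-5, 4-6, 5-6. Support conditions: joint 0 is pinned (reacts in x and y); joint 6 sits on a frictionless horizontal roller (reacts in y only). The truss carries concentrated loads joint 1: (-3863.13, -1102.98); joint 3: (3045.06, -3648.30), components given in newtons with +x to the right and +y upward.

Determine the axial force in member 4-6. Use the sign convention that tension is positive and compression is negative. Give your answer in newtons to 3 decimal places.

N=7 nodes, M=11 members, R=3 reactions → 2N=14, M+R=14
member 0 (0-1): L=3.1239, (cx,cy)=(0.2289,0.9735)
member 1 (0-2): L=1.7270, (cx,cy)=(1.0000,0.0000)
member 2 (1-2): L=3.2050, (cx,cy)=(0.3158,-0.9488)
member 3 (1-3): L=1.6995, (cx,cy)=(0.9809,0.1948)
member 4 (2-3): L=3.4350, (cx,cy)=(0.1907,0.9817)
member 5 (2-4): L=1.4650, (cx,cy)=(1.0000,0.0000)
member 6 (3-4): L=3.4679, (cx,cy)=(0.2336,-0.9723)
member 7 (3-5): L=1.6484, (cx,cy)=(0.9725,-0.2330)
member 8 (4-5): L=3.0914, (cx,cy)=(0.2565,0.9665)
member 9 (4-6): L=1.7080, (cx,cy)=(1.0000,0.0000)
member 10 (5-6): L=3.1250, (cx,cy)=(0.2928,-0.9562)
solve A·x = −loads:
  F[0-1] = -3203.8687 N (compression)
  F[0-2] = -84.7725 N (compression)
  F[1-2] = +2607.2239 N (tension)
  F[1-3] = +2351.6065 N (tension)
  F[2-3] = -2520.0752 N (compression)
  F[2-4] = +1219.0183 N (tension)
  F[3-4] = -1462.7436 N (compression)
  F[3-5] = -902.1889 N (compression)
  F[4-5] = +1471.5210 N (tension)
  F[4-6] = +499.8994 N (tension)
  F[5-6] = -1707.2842 N (compression)
  Rx@0 = +818.0700 N
  Ry@0 = +3118.8218 N
  Ry@6 = +1632.4582 N

499.899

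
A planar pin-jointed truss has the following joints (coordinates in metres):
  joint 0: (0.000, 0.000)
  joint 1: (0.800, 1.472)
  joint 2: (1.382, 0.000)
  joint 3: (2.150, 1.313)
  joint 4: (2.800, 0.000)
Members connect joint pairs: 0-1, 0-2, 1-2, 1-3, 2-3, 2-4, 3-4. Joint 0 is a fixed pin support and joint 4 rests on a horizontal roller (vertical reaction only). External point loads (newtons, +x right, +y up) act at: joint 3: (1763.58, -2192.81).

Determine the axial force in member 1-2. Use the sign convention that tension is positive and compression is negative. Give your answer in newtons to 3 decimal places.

N=5 nodes, M=7 members, R=3 reactions → 2N=10, M+R=10
member 0 (0-1): L=1.6753, (cx,cy)=(0.4775,0.8786)
member 1 (0-2): L=1.3820, (cx,cy)=(1.0000,0.0000)
member 2 (1-2): L=1.5829, (cx,cy)=(0.3677,-0.9300)
member 3 (1-3): L=1.3593, (cx,cy)=(0.9931,-0.1170)
member 4 (2-3): L=1.5211, (cx,cy)=(0.5049,0.8632)
member 5 (2-4): L=1.4180, (cx,cy)=(1.0000,0.0000)
member 6 (3-4): L=1.4651, (cx,cy)=(0.4437,-0.8962)
solve A·x = −loads:
  F[0-1] = +361.8700 N (tension)
  F[0-2] = +1590.7822 N (tension)
  F[1-2] = -381.5500 N (compression)
  F[1-3] = +315.2517 N (tension)
  F[2-3] = +411.0634 N (tension)
  F[2-4] = +1242.9494 N (tension)
  F[3-4] = -2801.5761 N (compression)
  Rx@0 = -1763.5800 N
  Ry@0 = -317.9479 N
  Ry@4 = +2510.7579 N

-381.550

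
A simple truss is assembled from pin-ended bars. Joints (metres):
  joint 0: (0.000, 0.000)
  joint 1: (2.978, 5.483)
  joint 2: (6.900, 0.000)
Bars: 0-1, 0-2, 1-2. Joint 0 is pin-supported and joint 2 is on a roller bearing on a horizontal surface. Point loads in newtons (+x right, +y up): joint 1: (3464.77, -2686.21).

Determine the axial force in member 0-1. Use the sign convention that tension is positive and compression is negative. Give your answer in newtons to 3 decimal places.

1395.593

N=3 nodes, M=3 members, R=3 reactions → 2N=6, M+R=6
member 0 (0-1): L=6.2395, (cx,cy)=(0.4773,0.8788)
member 1 (0-2): L=6.9000, (cx,cy)=(1.0000,0.0000)
member 2 (1-2): L=6.7413, (cx,cy)=(0.5818,-0.8133)
solve A·x = −loads:
  F[0-1] = +1395.5928 N (tension)
  F[0-2] = +2798.6824 N (tension)
  F[1-2] = -4810.5072 N (compression)
  Rx@0 = -3464.7700 N
  Ry@0 = -1226.3795 N
  Ry@2 = +3912.5895 N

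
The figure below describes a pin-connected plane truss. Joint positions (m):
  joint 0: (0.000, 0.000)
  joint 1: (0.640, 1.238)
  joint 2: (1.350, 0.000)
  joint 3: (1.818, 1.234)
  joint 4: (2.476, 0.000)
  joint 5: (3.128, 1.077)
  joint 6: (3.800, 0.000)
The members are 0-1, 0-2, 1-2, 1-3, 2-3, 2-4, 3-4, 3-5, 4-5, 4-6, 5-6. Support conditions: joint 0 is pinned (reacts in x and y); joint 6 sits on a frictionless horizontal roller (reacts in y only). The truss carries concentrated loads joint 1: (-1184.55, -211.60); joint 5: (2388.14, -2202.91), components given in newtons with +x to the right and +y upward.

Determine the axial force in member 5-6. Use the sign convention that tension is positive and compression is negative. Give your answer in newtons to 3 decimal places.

-2522.307

N=7 nodes, M=11 members, R=3 reactions → 2N=14, M+R=14
member 0 (0-1): L=1.3936, (cx,cy)=(0.4592,0.8883)
member 1 (0-2): L=1.3500, (cx,cy)=(1.0000,0.0000)
member 2 (1-2): L=1.4271, (cx,cy)=(0.4975,-0.8675)
member 3 (1-3): L=1.1780, (cx,cy)=(1.0000,-0.0034)
member 4 (2-3): L=1.3198, (cx,cy)=(0.3546,0.9350)
member 5 (2-4): L=1.1260, (cx,cy)=(1.0000,0.0000)
member 6 (3-4): L=1.3985, (cx,cy)=(0.4705,-0.8824)
member 7 (3-5): L=1.3194, (cx,cy)=(0.9929,-0.1190)
member 8 (4-5): L=1.2590, (cx,cy)=(0.5179,0.8555)
member 9 (4-6): L=1.3240, (cx,cy)=(1.0000,0.0000)
member 10 (5-6): L=1.2695, (cx,cy)=(0.5294,-0.8484)
solve A·x = −loads:
  F[0-1] = -309.1167 N (compression)
  F[0-2] = +1345.5450 N (tension)
  F[1-2] = +68.6712 N (tension)
  F[1-3] = +1008.4372 N (tension)
  F[2-3] = -63.7101 N (compression)
  F[2-4] = +1402.3008 N (tension)
  F[3-4] = -66.7747 N (compression)
  F[3-5] = +1024.5372 N (tension)
  F[4-5] = +68.8775 N (tension)
  F[4-6] = +1335.2121 N (tension)
  F[5-6] = -2522.3068 N (compression)
  Rx@0 = -1203.5900 N
  Ry@0 = +274.5941 N
  Ry@6 = +2139.9159 N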